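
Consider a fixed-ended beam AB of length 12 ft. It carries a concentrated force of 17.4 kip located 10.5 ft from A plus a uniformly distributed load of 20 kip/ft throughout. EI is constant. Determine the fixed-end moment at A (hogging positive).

M_A = 242.9 kip·ft

Take the two fixed-end moments M_A, M_B as redundants; the released structure is the simple span AB.
On the primary (simply-supported) span, the end slopes from the loading are:
  at A: point load 17.4 at a = 10.5: Pab(L + b)/(6LEI) = 51.38/EI
  at B: point load 17.4 at a = 10.5: Pab(L + a)/(6LEI) = 85.64/EI
  at A: UDL 20: wL³/(24EI) = 1440/EI
  at B: UDL 20: wL³/(24EI) = 1440/EI
  θ_A0 = 1491/EI,  θ_B0 = 1526/EI
Flexibility coefficients: a unit moment at one end gives L/(3EI) there and L/(6EI) at the far end, so f₁₁ = f₂₂ = 4/EI and f₁₂ = f₂₁ = 2/EI.
Compatibility — zero rotation at each built-in end:
  4 M_A + 2 M_B = 1491
  2 M_A + 4 M_B = 1526
Solving the pair gives M_A = 242.9 kip·ft and M_B = 260 kip·ft (hogging).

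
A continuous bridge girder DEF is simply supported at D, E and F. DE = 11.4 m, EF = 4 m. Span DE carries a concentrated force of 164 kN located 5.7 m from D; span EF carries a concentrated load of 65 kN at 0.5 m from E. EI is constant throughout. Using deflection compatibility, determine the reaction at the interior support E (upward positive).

R_E = 228.9 kN

Release continuity at E by inserting a hinge; the redundant is the internal moment M_E. The primary structure is two simply-supported spans DE and EF.
Rotations at E on the released spans (each span's end-slope, ×1/EI):
  span DE: point load 164 at a = 5.7: Pab(L + a)/(6LEI) = 1332/EI
  span EF: point load 65 at a = 0.5: Pab(L + b)/(6LEI) = 35.55/EI
  relative rotation θ_0 = (1332 + 35.55)/EI = 1368/EI
A unit hogging moment at E produces rotation L₁/(3EI) + L₂/(3EI) = 5.133/EI.
Slope continuity at E: θ_0 = M_E·5.133/EI, so M_E = 1368/5.133 = 266.4 kN·m (hogging).
Span DE, ΣM about D with M_E applied at E: R_E^{DE}·11.4 = 934.8 + 266.4, so R_E^{DE} = 105.4 kN and R_D = 164 − 105.4 = 58.63 kN.
Span EF, ΣM about F: R_E^{EF}·4 = 227.5 + 266.4, so R_E^{EF} = 123.5 kN and R_F = 65 − 123.5 = -58.48 kN.
R_E = 105.4 + 123.5 = 228.9 kN.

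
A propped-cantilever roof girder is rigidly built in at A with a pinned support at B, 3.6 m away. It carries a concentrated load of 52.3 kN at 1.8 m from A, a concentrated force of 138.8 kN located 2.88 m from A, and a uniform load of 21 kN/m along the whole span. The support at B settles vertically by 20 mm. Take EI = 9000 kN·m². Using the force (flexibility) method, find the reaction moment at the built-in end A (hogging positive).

M_A = 159 kN·m

Remove the prop at B; the released (primary) structure is a cantilever built in at A.
Downward deflection at the released point B due to the loads:
  point load 52.3 at a = 1.8: Pa²(3L − a)/(6EI) = 254.2/EI
  point load 138.8 at a = 2.88: Pa²(3L − a)/(6EI) = 1520/EI
  UDL 21: wL⁴/(8EI) = 440.9/EI
  δ_0 = 2215/EI
Tip deflection under a unit load at B: L³/(3EI) = 15.55/EI.
With EI = 9000 kN·m²: δ_0 = 0.24608 m and δ_{BB} = 0.001728 m/kN.
Compatibility — the beam at B must follow the support down by 0.02 m: δ_0 − R_B·δ_{BB} = 0.02, so R_B = (0.24608 − 0.02)/0.001728 = 130.8 kN.
Moment equilibrium about A: M_A = Σ(load moments about A) − R_B·L = 630 − 130.8×3.6 = 159 kN·m.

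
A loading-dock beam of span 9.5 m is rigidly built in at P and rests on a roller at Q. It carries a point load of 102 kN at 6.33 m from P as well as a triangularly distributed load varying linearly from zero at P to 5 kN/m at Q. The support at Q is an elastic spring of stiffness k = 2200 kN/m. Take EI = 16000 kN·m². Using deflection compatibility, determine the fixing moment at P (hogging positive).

Release the roller at Q. Primary structure: cantilever fixed at P.
Downward deflection at the released point Q due to the loads:
  point load 102 at a = 6.33: Pa²(3L − a)/(6EI) = 15102/EI
  triangular load, peak 5 at the free end: 11w₀L⁴/(120EI) = 3733/EI
  δ_0 = 18835/EI
Tip deflection under a unit load at Q: L³/(3EI) = 285.8/EI.
With EI = 16000 kN·m²: δ_0 = 1.1772 m and δ_{QQ} = 0.017862 m/kN.
Compatibility — the spring shortens by R_Q/k under the reaction it provides: δ_0 − R_Q·δ_{QQ} = R_Q/k. With 1/k = 0.000455 m/kN, R_Q = δ_0 / (δ_{QQ} + 1/k) = 1.1772 / (0.017862 + 0.000455) = 64.27 kN.
Moment equilibrium about P: M_P = Σ(load moments about P) − R_Q·L = 796.1 − 64.27×9.5 = 185.5 kN·m.

M_P = 185.5 kN·m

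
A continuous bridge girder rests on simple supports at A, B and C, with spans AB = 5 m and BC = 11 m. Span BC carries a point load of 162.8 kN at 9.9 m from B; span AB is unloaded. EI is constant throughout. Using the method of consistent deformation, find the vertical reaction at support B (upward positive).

Release continuity at B by inserting a hinge; the redundant is the internal moment M_B. The primary structure is two simply-supported spans AB and BC.
End slopes at the hinge B, treating each span as simply supported:
  span BC: point load 162.8 at a = 9.9: Pab(L + b)/(6LEI) = 325/EI
  relative rotation θ_0 = (0 + 325)/EI = 325/EI
A unit hogging moment at B produces rotation L₁/(3EI) + L₂/(3EI) = 5.333/EI.
Compatibility: M_B·(L₁+L₂)/(3EI) = θ_0, giving M_B = 60.94 kN·m (hogging).
Span AB, ΣM about A with M_B applied at B: R_B^{AB}·5 = 0 + 60.94, so R_B^{AB} = 12.19 kN and R_A = 0 − 12.19 = -12.19 kN.
Span BC, ΣM about C: R_B^{BC}·11 = 179.1 + 60.94, so R_B^{BC} = 21.82 kN and R_C = 162.8 − 21.82 = 141 kN.
R_B = 12.19 + 21.82 = 34.01 kN.

R_B = 34.01 kN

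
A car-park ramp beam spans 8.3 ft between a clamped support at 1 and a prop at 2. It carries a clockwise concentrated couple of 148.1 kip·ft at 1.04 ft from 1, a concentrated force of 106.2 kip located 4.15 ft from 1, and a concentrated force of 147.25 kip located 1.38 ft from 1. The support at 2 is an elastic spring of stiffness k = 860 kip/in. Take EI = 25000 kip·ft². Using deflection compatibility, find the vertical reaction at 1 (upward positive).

Release the roller at 2. Primary structure: cantilever fixed at 1.
Primary-structure tip deflection at 2 by superposition:
  clockwise couple 148.1 at a = 1.04: M₀a(2L − a)/(2EI) = 1198/EI
  point load 106.2 at a = 4.15: Pa²(3L − a)/(6EI) = 6325/EI
  point load 147.25 at a = 1.38: Pa²(3L − a)/(6EI) = 1099/EI
  δ_0 = 8623/EI
Flexibility coefficient — unit upward force at 2: δ_{22} = L³/(3EI) = 190.6/EI.
With EI = 25000 kip·ft²: δ_0 = 0.34492 ft and δ_{22} = 0.007624 ft/kip.
Compatibility — the spring shortens by R_2/k under the reaction it provides: δ_0 − R_2·δ_{22} = R_2/k. With 1/k = 1/(860×12) ft/kip = 0.000097 ft/kip, R_2 = δ_0 / (δ_{22} + 1/k) = 0.34492 / (0.007624 + 0.000097) = 44.67 kip.
Vertical equilibrium: R_1 = ΣP − R_2 = 253.4 − 44.67 = 208.8 kip.

R_1 = 208.8 kip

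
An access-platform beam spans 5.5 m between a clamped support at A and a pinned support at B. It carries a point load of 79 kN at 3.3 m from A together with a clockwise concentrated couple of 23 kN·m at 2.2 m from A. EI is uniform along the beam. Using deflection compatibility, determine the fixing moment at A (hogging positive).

M_A = 73.92 kN·m

Choose R_B as the redundant. The primary structure is the cantilever fixed at A.
Primary-structure tip deflection at B by superposition:
  point load 79 at a = 3.3: Pa²(3L − a)/(6EI) = 1893/EI
  clockwise couple 23 at a = 2.2: M₀a(2L − a)/(2EI) = 222.6/EI
  δ_0 = 2115/EI
Flexibility coefficient — unit upward force at B: δ_{BB} = L³/(3EI) = 55.46/EI.
Compatibility at B: δ_0 − R_B·δ_{BB} = 0, so R_B = 2115/55.46 = 38.14 kN.
Moment equilibrium about A: M_A = Σ(load moments about A) − R_B·L = 283.7 − 38.14×5.5 = 73.92 kN·m.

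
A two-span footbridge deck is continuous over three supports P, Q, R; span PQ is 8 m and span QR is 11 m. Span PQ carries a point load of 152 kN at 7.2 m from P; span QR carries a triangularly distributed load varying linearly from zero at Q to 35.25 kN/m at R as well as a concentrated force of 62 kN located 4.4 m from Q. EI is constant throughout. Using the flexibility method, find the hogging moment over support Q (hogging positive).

M_Q = 263.6 kN·m

Release continuity at Q by inserting a hinge; the redundant is the internal moment M_Q. The primary structure is two simply-supported spans PQ and QR.
End slopes at the hinge Q, treating each span as simply supported:
  span PQ: point load 152 at a = 7.2: Pab(L + a)/(6LEI) = 277.2/EI
  span QR: triangular load, peak 35.25: 7w₀L³/(360EI) = 912.3/EI
  span QR: point load 62 at a = 4.4: Pab(L + b)/(6LEI) = 480.1/EI
  relative rotation θ_0 = (277.2 + 1392)/EI = 1670/EI
A unit hogging moment at Q produces rotation L₁/(3EI) + L₂/(3EI) = 6.333/EI.
Slope continuity at Q: θ_0 = M_Q·6.333/EI, so M_Q = 1670/6.333 = 263.6 kN·m (hogging).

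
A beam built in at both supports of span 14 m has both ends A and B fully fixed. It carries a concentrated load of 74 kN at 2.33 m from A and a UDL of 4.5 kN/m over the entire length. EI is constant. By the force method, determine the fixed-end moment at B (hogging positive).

Take the two fixed-end moments M_A, M_B as redundants; the released structure is the simple span AB.
Simple-span end rotations at A and B under the given loads:
  at A: point load 74 at a = 2.33: Pab(L + b)/(6LEI) = 614.9/EI
  at B: point load 74 at a = 2.33: Pab(L + a)/(6LEI) = 391.2/EI
  at A: UDL 4.5: wL³/(24EI) = 514.5/EI
  at B: UDL 4.5: wL³/(24EI) = 514.5/EI
  θ_A0 = 1129/EI,  θ_B0 = 905.7/EI
Flexibility coefficients: a unit moment at one end gives L/(3EI) there and L/(6EI) at the far end, so f₁₁ = f₂₂ = 4.667/EI and f₁₂ = f₂₁ = 2.333/EI.
Compatibility — zero rotation at each built-in end:
  4.667 M_A + 2.333 M_B = 1129
  2.333 M_A + 4.667 M_B = 905.7
Solving the pair gives M_A = 193.3 kN·m and M_B = 97.42 kN·m (hogging).

M_B = 97.42 kN·m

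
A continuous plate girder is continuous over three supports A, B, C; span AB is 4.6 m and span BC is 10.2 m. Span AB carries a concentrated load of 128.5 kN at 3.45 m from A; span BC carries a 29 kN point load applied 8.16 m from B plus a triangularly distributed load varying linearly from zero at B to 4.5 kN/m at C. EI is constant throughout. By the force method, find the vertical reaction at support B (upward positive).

R_B = 131.4 kN

Take M_B as the redundant. Released structure: two simple spans AB and BC with a hinge at B.
End slopes at the hinge B, treating each span as simply supported:
  span AB: point load 128.5 at a = 3.45: Pab(L + a)/(6LEI) = 148.7/EI
  span BC: point load 29 at a = 8.16: Pab(L + b)/(6LEI) = 96.55/EI
  span BC: triangular load, peak 4.5: 7w₀L³/(360EI) = 92.86/EI
  relative rotation θ_0 = (148.7 + 189.4)/EI = 338.1/EI
A unit hogging moment at B produces rotation L₁/(3EI) + L₂/(3EI) = 4.933/EI.
Compatibility: M_B·(L₁+L₂)/(3EI) = θ_0, giving M_B = 68.53 kN·m (hogging).
Span AB, ΣM about A with M_B applied at B: R_B^{AB}·4.6 = 443.3 + 68.53, so R_B^{AB} = 111.3 kN and R_A = 128.5 − 111.3 = 17.23 kN.
Span BC, ΣM about C: R_B^{BC}·10.2 = 137.2 + 68.53, so R_B^{BC} = 20.17 kN and R_C = 51.95 − 20.17 = 31.78 kN.
R_B = 111.3 + 20.17 = 131.4 kN.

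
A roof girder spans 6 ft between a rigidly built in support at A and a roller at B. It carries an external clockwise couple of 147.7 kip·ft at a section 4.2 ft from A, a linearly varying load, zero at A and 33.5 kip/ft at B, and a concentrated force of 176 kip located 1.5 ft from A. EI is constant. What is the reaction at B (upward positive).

Take the reaction at B as the redundant and release it; the primary structure is a cantilever fixed at A.
Free-end deflection of the primary structure under the applied loading (downward +):
  clockwise couple 147.7 at a = 4.2: M₀a(2L − a)/(2EI) = 2419/EI
  triangular load, peak 33.5 at the free end: 11w₀L⁴/(120EI) = 3980/EI
  point load 176 at a = 1.5: Pa²(3L − a)/(6EI) = 1089/EI
  δ_0 = 7488/EI
Flexibility coefficient — unit upward force at B: δ_{BB} = L³/(3EI) = 72/EI.
The prop prevents deflection at B: R_B = δ_0/δ_{BB} = 7488/72 = 104 kip.

R_B = 104 kip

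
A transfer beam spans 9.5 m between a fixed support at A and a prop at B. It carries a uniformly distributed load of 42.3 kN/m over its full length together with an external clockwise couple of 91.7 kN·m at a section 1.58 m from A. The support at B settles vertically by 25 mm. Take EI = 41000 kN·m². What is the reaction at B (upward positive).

R_B = 151.5 kN

Choose R_B as the redundant. The primary structure is the cantilever fixed at A.
Deflection at B on the released cantilever, summing each load's contribution:
  UDL 42.3: wL⁴/(8EI) = 43067/EI
  clockwise couple 91.7 at a = 1.58: M₀a(2L − a)/(2EI) = 1262/EI
  δ_0 = 44329/EI
Flexibility coefficient — unit upward force at B: δ_{BB} = L³/(3EI) = 285.8/EI.
With EI = 41000 kN·m²: δ_0 = 1.0812 m and δ_{BB} = 0.006971 m/kN.
Compatibility — the beam at B must follow the support down by 0.025 m: δ_0 − R_B·δ_{BB} = 0.025, so R_B = (1.0812 − 0.025)/0.006971 = 151.5 kN.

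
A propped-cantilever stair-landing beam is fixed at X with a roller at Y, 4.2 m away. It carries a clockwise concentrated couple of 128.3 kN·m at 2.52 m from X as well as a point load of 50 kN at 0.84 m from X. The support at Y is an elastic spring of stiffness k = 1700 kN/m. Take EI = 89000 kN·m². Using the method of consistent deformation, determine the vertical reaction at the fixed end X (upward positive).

Release the roller at Y. Primary structure: cantilever fixed at X.
Deflection at Y on the released cantilever, summing each load's contribution:
  clockwise couple 128.3 at a = 2.52: M₀a(2L − a)/(2EI) = 950.5/EI
  point load 50 at a = 0.84: Pa²(3L − a)/(6EI) = 69.15/EI
  δ_0 = 1020/EI
Tip deflection under a unit load at Y: L³/(3EI) = 24.7/EI.
With EI = 89000 kN·m²: δ_0 = 0.011457 m and δ_{YY} = 0.000277 m/kN.
Compatibility — the spring shortens by R_Y/k under the reaction it provides: δ_0 − R_Y·δ_{YY} = R_Y/k. With 1/k = 0.000588 m/kN, R_Y = δ_0 / (δ_{YY} + 1/k) = 0.011457 / (0.000277 + 0.000588) = 13.23 kN.
Vertical equilibrium: R_X = ΣP − R_Y = 50 − 13.23 = 36.77 kN.

R_X = 36.77 kN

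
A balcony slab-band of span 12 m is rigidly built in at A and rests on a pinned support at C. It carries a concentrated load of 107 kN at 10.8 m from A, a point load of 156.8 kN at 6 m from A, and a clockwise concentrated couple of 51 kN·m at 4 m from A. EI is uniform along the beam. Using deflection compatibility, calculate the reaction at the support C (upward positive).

Choose R_C as the redundant. The primary structure is the cantilever fixed at A.
Free-end deflection of the primary structure under the applied loading (downward +):
  point load 107 at a = 10.8: Pa²(3L − a)/(6EI) = 52418/EI
  point load 156.8 at a = 6: Pa²(3L − a)/(6EI) = 28224/EI
  clockwise couple 51 at a = 4: M₀a(2L − a)/(2EI) = 2040/EI
  δ_0 = 82682/EI
Tip deflection under a unit load at C: L³/(3EI) = 576/EI.
Compatibility at C: δ_0 − R_C·δ_{CC} = 0, so R_C = 82682/576 = 143.5 kN.

R_C = 143.5 kN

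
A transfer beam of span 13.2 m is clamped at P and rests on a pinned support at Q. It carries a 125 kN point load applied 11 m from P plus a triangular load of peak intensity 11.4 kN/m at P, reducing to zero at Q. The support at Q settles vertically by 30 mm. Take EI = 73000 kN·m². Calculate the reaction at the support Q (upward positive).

Remove the prop at Q; the released (primary) structure is a cantilever built in at P.
Downward deflection at the released point Q due to the loads:
  point load 125 at a = 11: Pa²(3L − a)/(6EI) = 72096/EI
  triangular load, peak 11.4 at the fixed end: w₀L⁴/(30EI) = 11537/EI
  δ_0 = 83632/EI
Tip deflection under a unit load at Q: L³/(3EI) = 766.7/EI.
With EI = 73000 kN·m²: δ_0 = 1.1457 m and δ_{QQ} = 0.010502 m/kN.
Compatibility — the beam at Q must follow the support down by 0.03 m: δ_0 − R_Q·δ_{QQ} = 0.03, so R_Q = (1.1457 − 0.03)/0.010502 = 106.2 kN.

R_Q = 106.2 kN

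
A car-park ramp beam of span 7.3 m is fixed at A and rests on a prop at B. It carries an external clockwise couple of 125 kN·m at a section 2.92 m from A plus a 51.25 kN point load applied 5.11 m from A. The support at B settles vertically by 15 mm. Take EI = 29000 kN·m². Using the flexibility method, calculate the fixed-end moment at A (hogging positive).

M_A = 80.56 kN·m

Choose R_B as the redundant. The primary structure is the cantilever fixed at A.
Downward deflection at the released point B due to the loads:
  clockwise couple 125 at a = 2.92: M₀a(2L − a)/(2EI) = 2132/EI
  point load 51.25 at a = 5.11: Pa²(3L − a)/(6EI) = 3745/EI
  δ_0 = 5876/EI
Tip deflection under a unit load at B: L³/(3EI) = 129.7/EI.
With EI = 29000 kN·m²: δ_0 = 0.20264 m and δ_{BB} = 0.004471 m/kN.
Compatibility — the beam at B must follow the support down by 0.015 m: δ_0 − R_B·δ_{BB} = 0.015, so R_B = (0.20264 − 0.015)/0.004471 = 41.96 kN.
Moment equilibrium about A: M_A = Σ(load moments about A) − R_B·L = 386.9 − 41.96×7.3 = 80.56 kN·m.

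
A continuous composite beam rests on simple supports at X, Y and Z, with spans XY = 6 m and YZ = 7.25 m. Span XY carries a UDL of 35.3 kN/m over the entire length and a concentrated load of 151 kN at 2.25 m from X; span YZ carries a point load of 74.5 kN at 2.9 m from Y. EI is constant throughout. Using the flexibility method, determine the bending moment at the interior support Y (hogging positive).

M_Y = 194.8 kN·m

Insert a hinge at Y; M_Y is the redundant, and each span becomes simply supported.
Rotations at Y on the released spans (each span's end-slope, ×1/EI):
  span XY: UDL 35.3: wL³/(24EI) = 317.7/EI
  span XY: point load 151 at a = 2.25: Pab(L + a)/(6LEI) = 292/EI
  span YZ: point load 74.5 at a = 2.9: Pab(L + b)/(6LEI) = 250.6/EI
  relative rotation θ_0 = (609.7 + 250.6)/EI = 860.3/EI
A unit hogging moment at Y produces rotation L₁/(3EI) + L₂/(3EI) = 4.417/EI.
Slope continuity at Y: θ_0 = M_Y·4.417/EI, so M_Y = 860.3/4.417 = 194.8 kN·m (hogging).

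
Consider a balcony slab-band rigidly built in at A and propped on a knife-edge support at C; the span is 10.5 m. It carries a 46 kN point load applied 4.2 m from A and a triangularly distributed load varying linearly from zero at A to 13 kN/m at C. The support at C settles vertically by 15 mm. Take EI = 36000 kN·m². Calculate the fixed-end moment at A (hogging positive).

M_A = 191 kN·m

Remove the prop at C; the released (primary) structure is a cantilever built in at A.
Primary-structure tip deflection at C by superposition:
  point load 46 at a = 4.2: Pa²(3L − a)/(6EI) = 3692/EI
  triangular load, peak 13 at the free end: 11w₀L⁴/(120EI) = 14485/EI
  δ_0 = 18177/EI
Tip deflection under a unit load at C: L³/(3EI) = 385.9/EI.
With EI = 36000 kN·m²: δ_0 = 0.50491 m and δ_{CC} = 0.010719 m/kN.
Compatibility — the beam at C must follow the support down by 0.015 m: δ_0 − R_C·δ_{CC} = 0.015, so R_C = (0.50491 − 0.015)/0.010719 = 45.71 kN.
Moment equilibrium about A: M_A = Σ(load moments about A) − R_C·L = 671 − 45.71×10.5 = 191 kN·m.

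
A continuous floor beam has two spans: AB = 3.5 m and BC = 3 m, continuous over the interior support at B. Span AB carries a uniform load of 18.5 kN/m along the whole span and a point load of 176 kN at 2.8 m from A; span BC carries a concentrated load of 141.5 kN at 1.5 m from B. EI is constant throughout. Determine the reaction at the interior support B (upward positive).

Release continuity at B by inserting a hinge; the redundant is the internal moment M_B. The primary structure is two simply-supported spans AB and BC.
Rotations at B on the released spans (each span's end-slope, ×1/EI):
  span AB: UDL 18.5: wL³/(24EI) = 33.05/EI
  span AB: point load 176 at a = 2.8: Pab(L + a)/(6LEI) = 103.5/EI
  span BC: point load 141.5 at a = 1.5: Pab(L + b)/(6LEI) = 79.59/EI
  relative rotation θ_0 = (136.5 + 79.59)/EI = 216.1/EI
A unit hogging moment at B produces rotation L₁/(3EI) + L₂/(3EI) = 2.167/EI.
Slope continuity at B: θ_0 = M_B·2.167/EI, so M_B = 216.1/2.167 = 99.75 kN·m (hogging).
Span AB, ΣM about A with M_B applied at B: R_B^{AB}·3.5 = 606.1 + 99.75, so R_B^{AB} = 201.7 kN and R_A = 240.8 − 201.7 = 39.07 kN.
Span BC, ΣM about C: R_B^{BC}·3 = 212.2 + 99.75, so R_B^{BC} = 104 kN and R_C = 141.5 − 104 = 37.5 kN.
R_B = 201.7 + 104 = 305.7 kN.

R_B = 305.7 kN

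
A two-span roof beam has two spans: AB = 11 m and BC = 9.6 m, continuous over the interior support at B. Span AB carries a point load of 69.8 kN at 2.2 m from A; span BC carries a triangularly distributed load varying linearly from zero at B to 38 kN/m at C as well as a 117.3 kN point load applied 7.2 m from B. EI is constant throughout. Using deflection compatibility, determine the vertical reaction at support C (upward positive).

R_C = 189.2 kN

Release continuity at B by inserting a hinge; the redundant is the internal moment M_B. The primary structure is two simply-supported spans AB and BC.
Rotations at B on the released spans (each span's end-slope, ×1/EI):
  span AB: point load 69.8 at a = 2.2: Pab(L + a)/(6LEI) = 270.3/EI
  span BC: triangular load, peak 38: 7w₀L³/(360EI) = 653.7/EI
  span BC: point load 117.3 at a = 7.2: Pab(L + b)/(6LEI) = 422.3/EI
  relative rotation θ_0 = (270.3 + 1076)/EI = 1346/EI
A unit hogging moment at B produces rotation L₁/(3EI) + L₂/(3EI) = 6.867/EI.
Compatibility: M_B·(L₁+L₂)/(3EI) = θ_0, giving M_B = 196.1 kN·m (hogging).
Span BC, ΣM about C: R_B^{BC}·9.6 = 865.2 + 196.1, so R_B^{BC} = 110.5 kN and R_C = 299.7 − 110.5 = 189.2 kN.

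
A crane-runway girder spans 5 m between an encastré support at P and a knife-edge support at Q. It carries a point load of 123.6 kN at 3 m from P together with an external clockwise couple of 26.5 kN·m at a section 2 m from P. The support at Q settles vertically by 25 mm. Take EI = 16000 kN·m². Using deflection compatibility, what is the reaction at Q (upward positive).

R_Q = 48.88 kN

Take the reaction at Q as the redundant and release it; the primary structure is a cantilever fixed at P.
Free-end deflection of the primary structure under the applied loading (downward +):
  point load 123.6 at a = 3: Pa²(3L − a)/(6EI) = 2225/EI
  clockwise couple 26.5 at a = 2: M₀a(2L − a)/(2EI) = 212/EI
  δ_0 = 2437/EI
Tip deflection under a unit load at Q: L³/(3EI) = 41.67/EI.
With EI = 16000 kN·m²: δ_0 = 0.1523 m and δ_{QQ} = 0.002604 m/kN.
Compatibility — the beam at Q must follow the support down by 0.025 m: δ_0 − R_Q·δ_{QQ} = 0.025, so R_Q = (0.1523 − 0.025)/0.002604 = 48.88 kN.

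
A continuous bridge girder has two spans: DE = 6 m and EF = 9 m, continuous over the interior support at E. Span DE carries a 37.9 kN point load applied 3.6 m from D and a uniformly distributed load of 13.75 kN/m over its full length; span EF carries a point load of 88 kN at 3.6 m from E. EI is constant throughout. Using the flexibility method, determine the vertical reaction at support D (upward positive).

Take M_E as the redundant. Released structure: two simple spans DE and EF with a hinge at E.
Discontinuity in slope at E on the released structure — sum the simple-span end rotations:
  span DE: point load 37.9 at a = 3.6: Pab(L + a)/(6LEI) = 87.32/EI
  span DE: UDL 13.75: wL³/(24EI) = 123.8/EI
  span EF: point load 88 at a = 3.6: Pab(L + b)/(6LEI) = 456.2/EI
  relative rotation θ_0 = (211.1 + 456.2)/EI = 667.3/EI
A unit hogging moment at E produces rotation L₁/(3EI) + L₂/(3EI) = 5/EI.
Slope continuity at E: θ_0 = M_E·5/EI, so M_E = 667.3/5 = 133.5 kN·m (hogging).
Span DE, ΣM about D with M_E applied at E: R_E^{DE}·6 = 383.9 + 133.5, so R_E^{DE} = 86.23 kN and R_D = 120.4 − 86.23 = 34.17 kN.

R_D = 34.17 kN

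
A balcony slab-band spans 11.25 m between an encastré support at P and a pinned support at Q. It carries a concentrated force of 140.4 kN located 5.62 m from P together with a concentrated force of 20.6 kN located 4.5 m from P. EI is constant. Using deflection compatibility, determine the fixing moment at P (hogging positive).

M_P = 340.7 kN·m

Take the reaction at Q as the redundant and release it; the primary structure is a cantilever fixed at P.
Primary-structure tip deflection at Q by superposition:
  point load 140.4 at a = 5.62: Pa²(3L − a)/(6EI) = 20790/EI
  point load 20.6 at a = 4.5: Pa²(3L − a)/(6EI) = 2034/EI
  δ_0 = 22824/EI
Tip deflection under a unit load at Q: L³/(3EI) = 474.6/EI.
The prop prevents deflection at Q: R_Q = δ_0/δ_{QQ} = 22824/474.6 = 48.09 kN.
Moment equilibrium about P: M_P = Σ(load moments about P) − R_Q·L = 881.7 − 48.09×11.25 = 340.7 kN·m.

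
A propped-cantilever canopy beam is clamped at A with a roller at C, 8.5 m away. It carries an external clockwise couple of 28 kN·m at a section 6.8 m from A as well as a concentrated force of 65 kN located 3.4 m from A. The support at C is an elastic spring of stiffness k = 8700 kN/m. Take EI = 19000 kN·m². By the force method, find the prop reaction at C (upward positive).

Take the reaction at C as the redundant and release it; the primary structure is a cantilever fixed at A.
Free-end deflection of the primary structure under the applied loading (downward +):
  clockwise couple 28 at a = 6.8: M₀a(2L − a)/(2EI) = 971/EI
  point load 65 at a = 3.4: Pa²(3L − a)/(6EI) = 2768/EI
  δ_0 = 3739/EI
Tip deflection under a unit load at C: L³/(3EI) = 204.7/EI.
With EI = 19000 kN·m²: δ_0 = 0.19677 m and δ_{CC} = 0.010774 m/kN.
Compatibility — the spring shortens by R_C/k under the reaction it provides: δ_0 − R_C·δ_{CC} = R_C/k. With 1/k = 0.000115 m/kN, R_C = δ_0 / (δ_{CC} + 1/k) = 0.19677 / (0.010774 + 0.000115) = 18.07 kN.

R_C = 18.07 kN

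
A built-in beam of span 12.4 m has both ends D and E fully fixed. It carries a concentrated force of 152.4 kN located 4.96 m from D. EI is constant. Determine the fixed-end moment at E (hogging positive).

M_E = 181.4 kN·m

Release both end moments; the primary structure is a simply-supported span DE with redundants M_D and M_E.
End rotations of the released simple span under the applied load (×1/EI):
  at D: point load 152.4 at a = 4.96: Pab(L + b)/(6LEI) = 1500/EI
  at E: point load 152.4 at a = 4.96: Pab(L + a)/(6LEI) = 1312/EI
  θ_D0 = 1500/EI,  θ_E0 = 1312/EI
Flexibility coefficients: a unit moment at one end gives L/(3EI) there and L/(6EI) at the far end, so f₁₁ = f₂₂ = 4.133/EI and f₁₂ = f₂₁ = 2.067/EI.
Compatibility — zero rotation at each built-in end:
  4.133 M_D + 2.067 M_E = 1500
  2.067 M_D + 4.133 M_E = 1312
Solving the pair gives M_D = 272.1 kN·m and M_E = 181.4 kN·m (hogging).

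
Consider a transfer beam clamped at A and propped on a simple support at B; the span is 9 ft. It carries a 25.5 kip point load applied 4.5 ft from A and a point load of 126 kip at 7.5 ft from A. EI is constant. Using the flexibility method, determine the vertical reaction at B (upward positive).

R_B = 102.8 kip

Choose R_B as the redundant. The primary structure is the cantilever fixed at A.
Downward deflection at the released point B due to the loads:
  point load 25.5 at a = 4.5: Pa²(3L − a)/(6EI) = 1936/EI
  point load 126 at a = 7.5: Pa²(3L − a)/(6EI) = 23034/EI
  δ_0 = 24971/EI
Flexibility coefficient — unit upward force at B: δ_{BB} = L³/(3EI) = 243/EI.
The prop prevents deflection at B: R_B = δ_0/δ_{BB} = 24971/243 = 102.8 kip.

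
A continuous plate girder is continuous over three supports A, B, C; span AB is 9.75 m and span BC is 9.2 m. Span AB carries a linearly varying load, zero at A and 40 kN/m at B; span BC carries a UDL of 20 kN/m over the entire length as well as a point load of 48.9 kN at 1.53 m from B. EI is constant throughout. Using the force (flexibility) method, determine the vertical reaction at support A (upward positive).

Insert a hinge at B; M_B is the redundant, and each span becomes simply supported.
End slopes at the hinge B, treating each span as simply supported:
  span AB: triangular load, peak 40: w₀L³/(45EI) = 823.9/EI
  span BC: UDL 20: wL³/(24EI) = 648.9/EI
  span BC: point load 48.9 at a = 1.53: Pab(L + b)/(6LEI) = 175.4/EI
  relative rotation θ_0 = (823.9 + 824.3)/EI = 1648/EI
A unit hogging moment at B produces rotation L₁/(3EI) + L₂/(3EI) = 6.317/EI.
Compatibility: M_B·(L₁+L₂)/(3EI) = θ_0, giving M_B = 260.9 kN·m (hogging).
Span AB, ΣM about A with M_B applied at B: R_B^{AB}·9.75 = 1268 + 260.9, so R_B^{AB} = 156.8 kN and R_A = 195 − 156.8 = 38.24 kN.

R_A = 38.24 kN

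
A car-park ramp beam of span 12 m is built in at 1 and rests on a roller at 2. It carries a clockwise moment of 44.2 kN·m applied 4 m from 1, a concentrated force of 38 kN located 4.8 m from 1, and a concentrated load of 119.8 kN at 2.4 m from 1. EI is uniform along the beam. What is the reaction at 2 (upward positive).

R_2 = 17.68 kN

Take the reaction at 2 as the redundant and release it; the primary structure is a cantilever fixed at 1.
Free-end deflection of the primary structure under the applied loading (downward +):
  clockwise couple 44.2 at a = 4: M₀a(2L − a)/(2EI) = 1768/EI
  point load 38 at a = 4.8: Pa²(3L − a)/(6EI) = 4553/EI
  point load 119.8 at a = 2.4: Pa²(3L − a)/(6EI) = 3864/EI
  δ_0 = 10185/EI
Tip deflection under a unit load at 2: L³/(3EI) = 576/EI.
The prop prevents deflection at 2: R_2 = δ_0/δ_{22} = 10185/576 = 17.68 kN.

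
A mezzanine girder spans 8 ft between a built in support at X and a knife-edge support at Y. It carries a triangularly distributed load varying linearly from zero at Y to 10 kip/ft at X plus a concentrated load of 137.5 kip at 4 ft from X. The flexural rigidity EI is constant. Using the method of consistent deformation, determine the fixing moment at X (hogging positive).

Choose R_Y as the redundant. The primary structure is the cantilever fixed at X.
Deflection at Y on the released cantilever, summing each load's contribution:
  triangular load, peak 10 at the fixed end: w₀L⁴/(30EI) = 1365/EI
  point load 137.5 at a = 4: Pa²(3L − a)/(6EI) = 7333/EI
  δ_0 = 8699/EI
Tip deflection under a unit load at Y: L³/(3EI) = 170.7/EI.
Compatibility at Y: δ_0 − R_Y·δ_{YY} = 0, so R_Y = 8699/170.7 = 50.97 kip.
Moment equilibrium about X: M_X = Σ(load moments about X) − R_Y·L = 656.7 − 50.97×8 = 248.9 kip·ft.

M_X = 248.9 kip·ft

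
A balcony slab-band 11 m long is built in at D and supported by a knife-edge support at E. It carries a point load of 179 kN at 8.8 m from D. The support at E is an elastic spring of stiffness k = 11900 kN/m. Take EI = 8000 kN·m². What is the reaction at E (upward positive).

Release the roller at E. Primary structure: cantilever fixed at D.
Deflection at E on the released cantilever, summing each load's contribution:
  point load 179 at a = 8.8: Pa²(3L − a)/(6EI) = 55909/EI
Flexibility coefficient — unit upward force at E: δ_{EE} = L³/(3EI) = 443.7/EI.
With EI = 8000 kN·m²: δ_0 = 6.9886 m and δ_{EE} = 0.055458 m/kN.
Compatibility — the spring shortens by R_E/k under the reaction it provides: δ_0 − R_E·δ_{EE} = R_E/k. With 1/k = 0.000084 m/kN, R_E = δ_0 / (δ_{EE} + 1/k) = 6.9886 / (0.055458 + 0.000084) = 125.8 kN.

R_E = 125.8 kN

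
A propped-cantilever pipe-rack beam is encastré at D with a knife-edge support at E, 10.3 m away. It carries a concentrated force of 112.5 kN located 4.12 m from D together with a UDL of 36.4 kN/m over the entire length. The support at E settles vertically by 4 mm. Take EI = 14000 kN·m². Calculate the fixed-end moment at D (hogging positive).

Release the roller at E. Primary structure: cantilever fixed at D.
Primary-structure tip deflection at E by superposition:
  point load 112.5 at a = 4.12: Pa²(3L − a)/(6EI) = 8523/EI
  UDL 36.4: wL⁴/(8EI) = 51211/EI
  δ_0 = 59734/EI
Flexibility coefficient — unit upward force at E: δ_{EE} = L³/(3EI) = 364.2/EI.
With EI = 14000 kN·m²: δ_0 = 4.2667 m and δ_{EE} = 0.026017 m/kN.
Compatibility — the beam at E must follow the support down by 0.004 m: δ_0 − R_E·δ_{EE} = 0.004, so R_E = (4.2667 − 0.004)/0.026017 = 163.8 kN.
Moment equilibrium about D: M_D = Σ(load moments about D) − R_E·L = 2394 − 163.8×10.3 = 706.8 kN·m.

M_D = 706.8 kN·m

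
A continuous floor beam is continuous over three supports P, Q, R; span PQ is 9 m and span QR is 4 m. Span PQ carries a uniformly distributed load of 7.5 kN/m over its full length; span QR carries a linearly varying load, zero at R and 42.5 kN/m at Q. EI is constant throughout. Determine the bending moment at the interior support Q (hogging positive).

M_Q = 66.52 kN·m

Take M_Q as the redundant. Released structure: two simple spans PQ and QR with a hinge at Q.
Discontinuity in slope at Q on the released structure — sum the simple-span end rotations:
  span PQ: UDL 7.5: wL³/(24EI) = 227.8/EI
  span QR: triangular load, peak 42.5: w₀L³/(45EI) = 60.44/EI
  relative rotation θ_0 = (227.8 + 60.44)/EI = 288.3/EI
A unit hogging moment at Q produces rotation L₁/(3EI) + L₂/(3EI) = 4.333/EI.
Compatibility: M_Q·(L₁+L₂)/(3EI) = θ_0, giving M_Q = 66.52 kN·m (hogging).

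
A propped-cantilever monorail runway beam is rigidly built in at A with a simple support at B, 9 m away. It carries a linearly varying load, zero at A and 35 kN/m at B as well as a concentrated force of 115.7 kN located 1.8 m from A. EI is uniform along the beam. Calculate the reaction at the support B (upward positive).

R_B = 93.1 kN

Choose R_B as the redundant. The primary structure is the cantilever fixed at A.
Downward deflection at the released point B due to the loads:
  triangular load, peak 35 at the free end: 11w₀L⁴/(120EI) = 21050/EI
  point load 115.7 at a = 1.8: Pa²(3L − a)/(6EI) = 1574/EI
  δ_0 = 22624/EI
Flexibility coefficient — unit upward force at B: δ_{BB} = L³/(3EI) = 243/EI.
Compatibility at B: δ_0 − R_B·δ_{BB} = 0, so R_B = 22624/243 = 93.1 kN.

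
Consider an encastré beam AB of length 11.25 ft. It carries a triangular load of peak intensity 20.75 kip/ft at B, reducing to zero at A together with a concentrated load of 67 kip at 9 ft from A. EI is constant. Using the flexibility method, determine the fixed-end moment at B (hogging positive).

Take the two fixed-end moments M_A, M_B as redundants; the released structure is the simple span AB.
Simple-span end rotations at A and B under the given loads:
  at A: triangular load, peak 20.75: 7w₀L³/(360EI) = 574.5/EI
  at B: triangular load, peak 20.75: w₀L³/(45EI) = 656.5/EI
  at A: point load 67 at a = 9: Pab(L + b)/(6LEI) = 271.4/EI
  at B: point load 67 at a = 9: Pab(L + a)/(6LEI) = 407/EI
  θ_A0 = 845.8/EI,  θ_B0 = 1064/EI
Flexibility coefficients: a unit moment at one end gives L/(3EI) there and L/(6EI) at the far end, so f₁₁ = f₂₂ = 3.75/EI and f₁₂ = f₂₁ = 1.875/EI.
Compatibility — zero rotation at each built-in end:
  3.75 M_A + 1.875 M_B = 845.8
  1.875 M_A + 3.75 M_B = 1064
Solving the pair gives M_A = 111.7 kip·ft and M_B = 227.8 kip·ft (hogging).

M_B = 227.8 kip·ft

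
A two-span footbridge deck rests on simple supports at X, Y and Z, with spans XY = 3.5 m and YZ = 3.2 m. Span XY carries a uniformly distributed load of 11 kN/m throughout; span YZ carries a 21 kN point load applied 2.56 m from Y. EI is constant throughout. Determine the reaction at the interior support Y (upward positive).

R_Y = 30.56 kN

Take M_Y as the redundant. Released structure: two simple spans XY and YZ with a hinge at Y.
Discontinuity in slope at Y on the released structure — sum the simple-span end rotations:
  span XY: UDL 11: wL³/(24EI) = 19.65/EI
  span YZ: point load 21 at a = 2.56: Pab(L + b)/(6LEI) = 6.881/EI
  relative rotation θ_0 = (19.65 + 6.881)/EI = 26.53/EI
A unit hogging moment at Y produces rotation L₁/(3EI) + L₂/(3EI) = 2.233/EI.
Slope continuity at Y: θ_0 = M_Y·2.233/EI, so M_Y = 26.53/2.233 = 11.88 kN·m (hogging).
Span XY, ΣM about X with M_Y applied at Y: R_Y^{XY}·3.5 = 67.38 + 11.88, so R_Y^{XY} = 22.64 kN and R_X = 38.5 − 22.64 = 15.86 kN.
Span YZ, ΣM about Z: R_Y^{YZ}·3.2 = 13.44 + 11.88, so R_Y^{YZ} = 7.913 kN and R_Z = 21 − 7.913 = 13.09 kN.
R_Y = 22.64 + 7.913 = 30.56 kN.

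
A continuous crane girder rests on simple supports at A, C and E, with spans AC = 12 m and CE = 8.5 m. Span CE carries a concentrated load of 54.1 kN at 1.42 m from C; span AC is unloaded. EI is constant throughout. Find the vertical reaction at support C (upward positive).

Insert a hinge at C; M_C is the redundant, and each span becomes simply supported.
Discontinuity in slope at C on the released structure — sum the simple-span end rotations:
  span CE: point load 54.1 at a = 1.42: Pab(L + b)/(6LEI) = 166.2/EI
  relative rotation θ_0 = (0 + 166.2)/EI = 166.2/EI
A unit hogging moment at C produces rotation L₁/(3EI) + L₂/(3EI) = 6.833/EI.
Slope continuity at C: θ_0 = M_C·6.833/EI, so M_C = 166.2/6.833 = 24.32 kN·m (hogging).
Span AC, ΣM about A with M_C applied at C: R_C^{AC}·12 = 0 + 24.32, so R_C^{AC} = 2.026 kN and R_A = 0 − 2.026 = -2.026 kN.
Span CE, ΣM about E: R_C^{CE}·8.5 = 383 + 24.32, so R_C^{CE} = 47.92 kN and R_E = 54.1 − 47.92 = 6.177 kN.
R_C = 2.026 + 47.92 = 49.95 kN.

R_C = 49.95 kN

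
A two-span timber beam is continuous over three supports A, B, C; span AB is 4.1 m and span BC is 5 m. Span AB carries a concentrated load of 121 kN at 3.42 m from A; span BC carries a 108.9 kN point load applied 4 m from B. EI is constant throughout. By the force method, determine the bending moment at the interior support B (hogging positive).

M_B = 57.08 kN·m

Release continuity at B by inserting a hinge; the redundant is the internal moment M_B. The primary structure is two simply-supported spans AB and BC.
Rotations at B on the released spans (each span's end-slope, ×1/EI):
  span AB: point load 121 at a = 3.42: Pab(L + a)/(6LEI) = 86.02/EI
  span BC: point load 108.9 at a = 4: Pab(L + b)/(6LEI) = 87.12/EI
  relative rotation θ_0 = (86.02 + 87.12)/EI = 173.1/EI
A unit hogging moment at B produces rotation L₁/(3EI) + L₂/(3EI) = 3.033/EI.
Compatibility: M_B·(L₁+L₂)/(3EI) = θ_0, giving M_B = 57.08 kN·m (hogging).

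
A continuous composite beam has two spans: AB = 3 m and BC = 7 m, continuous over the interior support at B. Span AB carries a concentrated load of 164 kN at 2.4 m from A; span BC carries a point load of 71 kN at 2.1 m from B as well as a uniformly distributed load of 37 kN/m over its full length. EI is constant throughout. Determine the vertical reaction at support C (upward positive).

Insert a hinge at B; M_B is the redundant, and each span becomes simply supported.
Rotations at B on the released spans (each span's end-slope, ×1/EI):
  span AB: point load 164 at a = 2.4: Pab(L + a)/(6LEI) = 70.85/EI
  span BC: point load 71 at a = 2.1: Pab(L + b)/(6LEI) = 207/EI
  span BC: UDL 37: wL³/(24EI) = 528.8/EI
  relative rotation θ_0 = (70.85 + 735.8)/EI = 806.6/EI
A unit hogging moment at B produces rotation L₁/(3EI) + L₂/(3EI) = 3.333/EI.
Slope continuity at B: θ_0 = M_B·3.333/EI, so M_B = 806.6/3.333 = 242 kN·m (hogging).
Span BC, ΣM about C: R_B^{BC}·7 = 1254 + 242, so R_B^{BC} = 213.8 kN and R_C = 330 − 213.8 = 116.2 kN.

R_C = 116.2 kN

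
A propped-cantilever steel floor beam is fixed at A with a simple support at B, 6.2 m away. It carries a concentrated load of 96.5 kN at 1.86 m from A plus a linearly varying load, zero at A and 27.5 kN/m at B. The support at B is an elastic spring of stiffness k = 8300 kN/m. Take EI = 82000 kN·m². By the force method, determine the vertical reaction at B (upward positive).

Choose R_B as the redundant. The primary structure is the cantilever fixed at A.
Primary-structure tip deflection at B by superposition:
  point load 96.5 at a = 1.86: Pa²(3L − a)/(6EI) = 931.4/EI
  triangular load, peak 27.5 at the free end: 11w₀L⁴/(120EI) = 3725/EI
  δ_0 = 4656/EI
Tip deflection under a unit load at B: L³/(3EI) = 79.44/EI.
With EI = 82000 kN·m²: δ_0 = 0.056784 m and δ_{BB} = 0.000969 m/kN.
Compatibility — the spring shortens by R_B/k under the reaction it provides: δ_0 − R_B·δ_{BB} = R_B/k. With 1/k = 0.00012 m/kN, R_B = δ_0 / (δ_{BB} + 1/k) = 0.056784 / (0.000969 + 0.00012) = 52.13 kN.

R_B = 52.13 kN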